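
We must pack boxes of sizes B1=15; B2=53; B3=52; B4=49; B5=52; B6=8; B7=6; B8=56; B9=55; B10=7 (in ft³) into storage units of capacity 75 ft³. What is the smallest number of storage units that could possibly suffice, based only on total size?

Total size = 15 + 53 + 52 + 49 + 52 + 8 + 6 + 56 + 55 + 7 = 353 ft³.
⌈353 / 75⌉ = 5.

5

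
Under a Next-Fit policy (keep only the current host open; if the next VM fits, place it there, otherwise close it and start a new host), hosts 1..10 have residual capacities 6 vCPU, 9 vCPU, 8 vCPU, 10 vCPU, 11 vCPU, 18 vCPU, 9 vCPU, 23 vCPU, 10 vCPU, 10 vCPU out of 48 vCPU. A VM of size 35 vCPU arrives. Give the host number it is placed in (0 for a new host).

Next-Fit only looks at host 10, which has 10 vCPU free.
35 vCPU does not fit, so a new host is opened.

0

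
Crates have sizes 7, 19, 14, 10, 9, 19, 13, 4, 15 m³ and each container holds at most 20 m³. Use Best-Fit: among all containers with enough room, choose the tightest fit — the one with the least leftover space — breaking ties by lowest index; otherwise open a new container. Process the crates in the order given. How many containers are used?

7

container 1: place 7 m³, 13 m³ left
container 2: place 19 m³, 1 m³ left
container 3: place 14 m³, 6 m³ left
container 1: place 10 m³, 3 m³ left
container 4: place 9 m³, 11 m³ left
container 5: place 19 m³, 1 m³ left
container 6: place 13 m³, 7 m³ left
container 3: place 4 m³, 2 m³ left
container 7: place 15 m³, 5 m³ left
Final containers: [7,10] [19] [14,4] [9] [19] [13] [15].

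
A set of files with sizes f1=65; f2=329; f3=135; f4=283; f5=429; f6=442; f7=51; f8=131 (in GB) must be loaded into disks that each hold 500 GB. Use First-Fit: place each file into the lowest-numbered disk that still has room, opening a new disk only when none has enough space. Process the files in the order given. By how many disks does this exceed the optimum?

1

First-Fit: [65,329,51] [135,283] [429] [442] [131] → 5 disks.
Total size 1865 GB; any packing needs at least ⌈1865/500⌉ = 4 disks.
An optimal packing achieves that bound: [442,51] [429,65] [329,135] [283,131] → 4 disks.
Excess: 5 − 4 = 1.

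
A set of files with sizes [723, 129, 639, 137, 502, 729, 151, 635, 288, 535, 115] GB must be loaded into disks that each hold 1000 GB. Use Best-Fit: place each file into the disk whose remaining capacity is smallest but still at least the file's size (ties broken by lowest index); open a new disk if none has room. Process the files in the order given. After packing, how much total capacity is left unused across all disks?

723 GB → disk 1 (remaining 277 GB)
129 GB → disk 1 (remaining 148 GB)
639 GB → disk 2 (remaining 361 GB)
137 GB → disk 1 (remaining 11 GB)
502 GB → disk 3 (remaining 498 GB)
729 GB → disk 4 (remaining 271 GB)
151 GB → disk 4 (remaining 120 GB)
635 GB → disk 5 (remaining 365 GB)
288 GB → disk 2 (remaining 73 GB)
535 GB → disk 6 (remaining 465 GB)
115 GB → disk 4 (remaining 5 GB)
6 disks × 1000 GB = 6000 GB; used 4583 GB; unused 1417 GB.

1417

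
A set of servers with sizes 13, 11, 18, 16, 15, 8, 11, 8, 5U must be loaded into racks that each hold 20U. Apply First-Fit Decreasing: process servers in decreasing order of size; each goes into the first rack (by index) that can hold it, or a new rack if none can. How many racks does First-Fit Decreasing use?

6

Sorted descending: 18, 16, 15, 13, 11, 11, 8, 8, 5.
rack 1: place 18U, 2U left
rack 2: place 16U, 4U left
rack 3: place 15U, 5U left
rack 4: place 13U, 7U left
rack 5: place 11U, 9U left
rack 6: place 11U, 9U left
rack 5: place 8U, 1U left
rack 6: place 8U, 1U left
rack 3: place 5U, 0U left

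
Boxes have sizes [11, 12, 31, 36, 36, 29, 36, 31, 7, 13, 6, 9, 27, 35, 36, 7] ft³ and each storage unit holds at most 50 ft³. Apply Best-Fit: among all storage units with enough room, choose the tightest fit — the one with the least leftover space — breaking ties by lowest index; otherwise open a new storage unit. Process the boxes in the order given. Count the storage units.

storage unit 1: place 11 ft³, 39 ft³ left
storage unit 1: place 12 ft³, 27 ft³ left
storage unit 2: place 31 ft³, 19 ft³ left
storage unit 3: place 36 ft³, 14 ft³ left
storage unit 4: place 36 ft³, 14 ft³ left
storage unit 5: place 29 ft³, 21 ft³ left
storage unit 6: place 36 ft³, 14 ft³ left
storage unit 7: place 31 ft³, 19 ft³ left
storage unit 3: place 7 ft³, 7 ft³ left
storage unit 4: place 13 ft³, 1 ft³ left
storage unit 3: place 6 ft³, 1 ft³ left
storage unit 6: place 9 ft³, 5 ft³ left
storage unit 1: place 27 ft³, 0 ft³ left
storage unit 8: place 35 ft³, 15 ft³ left
storage unit 9: place 36 ft³, 14 ft³ left
storage unit 9: place 7 ft³, 7 ft³ left
Final storage units: [11,12,27] [31] [36,7,6] [36,13] [29] [36,9] [31] [35] [36,7].

9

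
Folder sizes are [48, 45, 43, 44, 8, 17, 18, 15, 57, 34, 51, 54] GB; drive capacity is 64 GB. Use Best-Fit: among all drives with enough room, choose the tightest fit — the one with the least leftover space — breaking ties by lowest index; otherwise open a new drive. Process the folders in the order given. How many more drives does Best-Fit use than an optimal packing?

Best-Fit: [48,8] [45,17] [43,15] [44,18] [57] [34] [51] [54] → 8 drives.
8 folders exceed 32 GB (half the capacity), and no two of those can share a drive, so at least 8 drives are needed.
So 8 is already optimal.

0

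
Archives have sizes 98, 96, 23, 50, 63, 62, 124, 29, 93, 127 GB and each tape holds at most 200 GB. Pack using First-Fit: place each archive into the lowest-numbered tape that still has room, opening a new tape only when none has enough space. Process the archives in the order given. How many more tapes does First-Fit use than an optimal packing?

First-Fit: [98,96] [23,50,63,62] [124,29] [93] [127] → 5 tapes.
Total size 765 GB; any packing needs at least ⌈765/200⌉ = 4 tapes.
An optimal packing achieves that bound: [127,63] [124,62] [98,96] [93,50,29,23] → 4 tapes.
Excess: 5 − 4 = 1.

1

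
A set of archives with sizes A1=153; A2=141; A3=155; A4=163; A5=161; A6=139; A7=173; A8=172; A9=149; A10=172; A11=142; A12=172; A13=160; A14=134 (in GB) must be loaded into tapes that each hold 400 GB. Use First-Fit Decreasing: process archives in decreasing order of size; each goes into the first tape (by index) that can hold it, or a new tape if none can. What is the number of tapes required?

Sorted descending: 173, 172, 172, 172, 163, 161, 160, 155, 153, 149, 142, 141, 139, 134.
173 GB → tape 1 (remaining 227 GB)
172 GB → tape 1 (remaining 55 GB)
172 GB → tape 2 (remaining 228 GB)
172 GB → tape 2 (remaining 56 GB)
163 GB → tape 3 (remaining 237 GB)
161 GB → tape 3 (remaining 76 GB)
160 GB → tape 4 (remaining 240 GB)
155 GB → tape 4 (remaining 85 GB)
153 GB → tape 5 (remaining 247 GB)
149 GB → tape 5 (remaining 98 GB)
142 GB → tape 6 (remaining 258 GB)
141 GB → tape 6 (remaining 117 GB)
139 GB → tape 7 (remaining 261 GB)
134 GB → tape 7 (remaining 127 GB)
Final tapes: [173,172] [172,172] [163,161] [160,155] [153,149] [142,141] [139,134].

7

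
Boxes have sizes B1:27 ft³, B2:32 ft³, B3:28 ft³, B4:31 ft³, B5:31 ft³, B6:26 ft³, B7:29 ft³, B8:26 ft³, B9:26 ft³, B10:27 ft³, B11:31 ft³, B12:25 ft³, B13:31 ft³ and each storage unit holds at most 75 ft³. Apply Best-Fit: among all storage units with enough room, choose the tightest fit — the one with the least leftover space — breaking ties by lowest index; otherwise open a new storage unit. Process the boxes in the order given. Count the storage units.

7 storage units

Put B1 (27 ft³) in storage unit 1; 48 ft³ remain.
Put B2 (32 ft³) in storage unit 1; 16 ft³ remain.
Put B3 (28 ft³) in storage unit 2; 47 ft³ remain.
Put B4 (31 ft³) in storage unit 2; 16 ft³ remain.
Put B5 (31 ft³) in storage unit 3; 44 ft³ remain.
Put B6 (26 ft³) in storage unit 3; 18 ft³ remain.
Put B7 (29 ft³) in storage unit 4; 46 ft³ remain.
Put B8 (26 ft³) in storage unit 4; 20 ft³ remain.
Put B9 (26 ft³) in storage unit 5; 49 ft³ remain.
Put B10 (27 ft³) in storage unit 5; 22 ft³ remain.
Put B11 (31 ft³) in storage unit 6; 44 ft³ remain.
Put B12 (25 ft³) in storage unit 6; 19 ft³ remain.
Put B13 (31 ft³) in storage unit 7; 44 ft³ remain.
Final storage units: [27,32] [28,31] [31,26] [29,26] [26,27] [31,25] [31].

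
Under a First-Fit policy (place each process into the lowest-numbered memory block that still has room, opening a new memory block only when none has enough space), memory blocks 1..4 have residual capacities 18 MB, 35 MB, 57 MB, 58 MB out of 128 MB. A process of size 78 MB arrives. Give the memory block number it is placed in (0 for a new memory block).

0

No memory block has ≥ 78 MB free, so a new memory block is opened.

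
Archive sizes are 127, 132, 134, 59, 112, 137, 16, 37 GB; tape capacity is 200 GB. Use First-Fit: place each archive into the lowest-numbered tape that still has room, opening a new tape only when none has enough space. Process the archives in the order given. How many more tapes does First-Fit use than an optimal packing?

First-Fit: [127,59] [132,16,37] [134] [112] [137] → 5 tapes.
5 archives exceed 100 GB (half the capacity), and no two of those can share a tape, so at least 5 tapes are needed.
So 5 is already optimal.

0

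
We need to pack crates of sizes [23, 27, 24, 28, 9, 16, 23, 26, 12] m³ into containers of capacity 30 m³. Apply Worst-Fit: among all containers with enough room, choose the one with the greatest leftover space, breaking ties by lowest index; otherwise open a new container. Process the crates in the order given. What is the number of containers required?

8 containers

Put 23 m³ in container 1; 7 m³ remain.
Put 27 m³ in container 2; 3 m³ remain.
Put 24 m³ in container 3; 6 m³ remain.
Put 28 m³ in container 4; 2 m³ remain.
Put 9 m³ in container 5; 21 m³ remain.
Put 16 m³ in container 5; 5 m³ remain.
Put 23 m³ in container 6; 7 m³ remain.
Put 26 m³ in container 7; 4 m³ remain.
Put 12 m³ in container 8; 18 m³ remain.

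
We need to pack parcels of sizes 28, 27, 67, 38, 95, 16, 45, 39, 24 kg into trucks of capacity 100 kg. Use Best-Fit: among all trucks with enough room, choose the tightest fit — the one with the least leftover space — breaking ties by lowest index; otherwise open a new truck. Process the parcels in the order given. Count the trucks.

5 trucks

Put 28 kg in truck 1; 72 kg remain.
Put 27 kg in truck 1; 45 kg remain.
Put 67 kg in truck 2; 33 kg remain.
Put 38 kg in truck 1; 7 kg remain.
Put 95 kg in truck 3; 5 kg remain.
Put 16 kg in truck 2; 17 kg remain.
Put 45 kg in truck 4; 55 kg remain.
Put 39 kg in truck 4; 16 kg remain.
Put 24 kg in truck 5; 76 kg remain.
Final trucks: [28,27,38] [67,16] [95] [45,39] [24].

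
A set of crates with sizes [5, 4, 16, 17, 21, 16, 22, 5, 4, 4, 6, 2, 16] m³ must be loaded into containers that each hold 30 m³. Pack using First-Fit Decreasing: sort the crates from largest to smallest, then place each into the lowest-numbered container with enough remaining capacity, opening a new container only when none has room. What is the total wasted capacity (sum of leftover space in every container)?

42

Sorted descending: 22, 21, 17, 16, 16, 16, 6, 5, 5, 4, 4, 4, 2.
container 1: place 22 m³, 8 m³ left
container 2: place 21 m³, 9 m³ left
container 3: place 17 m³, 13 m³ left
container 4: place 16 m³, 14 m³ left
container 5: place 16 m³, 14 m³ left
container 6: place 16 m³, 14 m³ left
container 1: place 6 m³, 2 m³ left
container 2: place 5 m³, 4 m³ left
container 3: place 5 m³, 8 m³ left
container 2: place 4 m³, 0 m³ left
container 3: place 4 m³, 4 m³ left
container 3: place 4 m³, 0 m³ left
container 1: place 2 m³, 0 m³ left
6 containers × 30 m³ = 180 m³; used 138 m³; unused 42 m³.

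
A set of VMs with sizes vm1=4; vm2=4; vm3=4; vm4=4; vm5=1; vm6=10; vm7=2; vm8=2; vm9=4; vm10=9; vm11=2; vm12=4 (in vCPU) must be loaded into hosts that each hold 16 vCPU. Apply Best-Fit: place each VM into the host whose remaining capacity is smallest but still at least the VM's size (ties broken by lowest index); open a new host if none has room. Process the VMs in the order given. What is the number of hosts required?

Put vm1 (4 vCPU) in host 1; 12 vCPU remain.
Put vm2 (4 vCPU) in host 1; 8 vCPU remain.
Put vm3 (4 vCPU) in host 1; 4 vCPU remain.
Put vm4 (4 vCPU) in host 1; 0 vCPU remain.
Put vm5 (1 vCPU) in host 2; 15 vCPU remain.
Put vm6 (10 vCPU) in host 2; 5 vCPU remain.
Put vm7 (2 vCPU) in host 2; 3 vCPU remain.
Put vm8 (2 vCPU) in host 2; 1 vCPU remain.
Put vm9 (4 vCPU) in host 3; 12 vCPU remain.
Put vm10 (9 vCPU) in host 3; 3 vCPU remain.
Put vm11 (2 vCPU) in host 3; 1 vCPU remain.
Put vm12 (4 vCPU) in host 4; 12 vCPU remain.
Final hosts: [4,4,4,4] [1,10,2,2] [4,9,2] [4].

4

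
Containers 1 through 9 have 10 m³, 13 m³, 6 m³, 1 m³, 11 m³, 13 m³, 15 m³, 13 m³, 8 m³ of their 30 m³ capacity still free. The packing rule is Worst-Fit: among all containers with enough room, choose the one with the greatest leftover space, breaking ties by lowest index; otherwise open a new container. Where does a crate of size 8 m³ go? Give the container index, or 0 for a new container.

7

Containers with room: container 1 (10 m³), container 2 (13 m³), container 5 (11 m³), container 6 (13 m³), container 7 (15 m³), container 8 (13 m³), container 9 (8 m³).
Most room is container 7 with 15 m³ free.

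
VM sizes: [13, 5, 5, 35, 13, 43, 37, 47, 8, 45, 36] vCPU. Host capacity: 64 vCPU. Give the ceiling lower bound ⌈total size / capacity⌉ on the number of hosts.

5 hosts

Total size = 13 + 5 + 5 + 35 + 13 + 43 + 37 + 47 + 8 + 45 + 36 = 287 vCPU.
⌈287 / 64⌉ = 5.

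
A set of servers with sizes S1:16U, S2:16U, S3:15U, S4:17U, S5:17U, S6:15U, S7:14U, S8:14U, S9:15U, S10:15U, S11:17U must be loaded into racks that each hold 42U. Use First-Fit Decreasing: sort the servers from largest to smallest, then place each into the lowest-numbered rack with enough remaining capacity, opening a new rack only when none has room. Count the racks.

Sorted descending: 17, 17, 17, 16, 16, 15, 15, 15, 15, 14, 14.
17U → rack 1 (remaining 25U)
17U → rack 1 (remaining 8U)
17U → rack 2 (remaining 25U)
16U → rack 2 (remaining 9U)
16U → rack 3 (remaining 26U)
15U → rack 3 (remaining 11U)
15U → rack 4 (remaining 27U)
15U → rack 4 (remaining 12U)
15U → rack 5 (remaining 27U)
14U → rack 5 (remaining 13U)
14U → rack 6 (remaining 28U)
Final racks: [17,17] [17,16] [16,15] [15,15] [15,14] [14].

6 racks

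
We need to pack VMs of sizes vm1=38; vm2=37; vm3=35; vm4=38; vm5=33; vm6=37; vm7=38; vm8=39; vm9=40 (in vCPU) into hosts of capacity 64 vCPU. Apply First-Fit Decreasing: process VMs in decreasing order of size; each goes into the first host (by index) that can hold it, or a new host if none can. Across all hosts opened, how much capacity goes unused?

Sorted descending: 40, 39, 38, 38, 38, 37, 37, 35, 33.
40 vCPU → host 1 (remaining 24 vCPU)
39 vCPU → host 2 (remaining 25 vCPU)
38 vCPU → host 3 (remaining 26 vCPU)
38 vCPU → host 4 (remaining 26 vCPU)
38 vCPU → host 5 (remaining 26 vCPU)
37 vCPU → host 6 (remaining 27 vCPU)
37 vCPU → host 7 (remaining 27 vCPU)
35 vCPU → host 8 (remaining 29 vCPU)
33 vCPU → host 9 (remaining 31 vCPU)
9 hosts × 64 vCPU = 576 vCPU; used 335 vCPU; unused 241 vCPU.

241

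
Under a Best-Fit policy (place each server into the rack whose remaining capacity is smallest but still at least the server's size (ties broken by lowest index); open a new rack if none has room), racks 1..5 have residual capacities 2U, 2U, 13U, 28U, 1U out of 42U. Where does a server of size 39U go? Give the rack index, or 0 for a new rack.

0

No rack has ≥ 39U free, so a new rack is opened.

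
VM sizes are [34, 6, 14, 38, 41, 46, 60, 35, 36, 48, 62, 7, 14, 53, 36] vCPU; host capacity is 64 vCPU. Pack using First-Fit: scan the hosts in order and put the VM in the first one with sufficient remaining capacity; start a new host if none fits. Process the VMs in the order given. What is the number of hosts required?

11

host 1: place 34 vCPU, 30 vCPU left
host 1: place 6 vCPU, 24 vCPU left
host 1: place 14 vCPU, 10 vCPU left
host 2: place 38 vCPU, 26 vCPU left
host 3: place 41 vCPU, 23 vCPU left
host 4: place 46 vCPU, 18 vCPU left
host 5: place 60 vCPU, 4 vCPU left
host 6: place 35 vCPU, 29 vCPU left
host 7: place 36 vCPU, 28 vCPU left
host 8: place 48 vCPU, 16 vCPU left
host 9: place 62 vCPU, 2 vCPU left
host 1: place 7 vCPU, 3 vCPU left
host 2: place 14 vCPU, 12 vCPU left
host 10: place 53 vCPU, 11 vCPU left
host 11: place 36 vCPU, 28 vCPU left
Final hosts: [34,6,14,7] [38,14] [41] [46] [60] [35] [36] [48] [62] [53] [36].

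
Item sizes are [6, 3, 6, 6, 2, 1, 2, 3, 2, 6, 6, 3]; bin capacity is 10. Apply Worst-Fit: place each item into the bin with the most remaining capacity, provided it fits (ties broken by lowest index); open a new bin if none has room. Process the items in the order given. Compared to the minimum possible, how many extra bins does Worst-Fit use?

1

Worst-Fit: [6,3] [6,2] [6,1,2] [3,2,3] [6] [6] → 6 bins.
Total size 46; any packing needs at least ⌈46/10⌉ = 5 bins.
An optimal packing achieves that bound: [6,3,1] [6,3] [6,3] [6,2,2] [6,2] → 5 bins.
Excess: 6 − 5 = 1.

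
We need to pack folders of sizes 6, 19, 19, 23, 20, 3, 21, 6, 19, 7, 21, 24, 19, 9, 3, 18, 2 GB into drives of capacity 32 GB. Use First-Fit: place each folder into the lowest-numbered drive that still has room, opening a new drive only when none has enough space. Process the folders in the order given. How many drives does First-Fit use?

drive 1: place 6 GB, 26 GB left
drive 1: place 19 GB, 7 GB left
drive 2: place 19 GB, 13 GB left
drive 3: place 23 GB, 9 GB left
drive 4: place 20 GB, 12 GB left
drive 1: place 3 GB, 4 GB left
drive 5: place 21 GB, 11 GB left
drive 2: place 6 GB, 7 GB left
drive 6: place 19 GB, 13 GB left
drive 2: place 7 GB, 0 GB left
drive 7: place 21 GB, 11 GB left
drive 8: place 24 GB, 8 GB left
drive 9: place 19 GB, 13 GB left
drive 3: place 9 GB, 0 GB left
drive 1: place 3 GB, 1 GB left
drive 10: place 18 GB, 14 GB left
drive 4: place 2 GB, 10 GB left
Final drives: [6,19,3,3] [19,6,7] [23,9] [20,2] [21] [19] [21] [24] [19] [18].

10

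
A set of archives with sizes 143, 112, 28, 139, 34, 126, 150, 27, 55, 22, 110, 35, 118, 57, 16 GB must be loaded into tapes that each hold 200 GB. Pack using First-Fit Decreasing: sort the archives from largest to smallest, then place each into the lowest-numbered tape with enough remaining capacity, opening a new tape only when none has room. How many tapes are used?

7

Sorted descending: 150, 143, 139, 126, 118, 112, 110, 57, 55, 35, 34, 28, 27, 22, 16.
Put 150 GB in tape 1; 50 GB remain.
Put 143 GB in tape 2; 57 GB remain.
Put 139 GB in tape 3; 61 GB remain.
Put 126 GB in tape 4; 74 GB remain.
Put 118 GB in tape 5; 82 GB remain.
Put 112 GB in tape 6; 88 GB remain.
Put 110 GB in tape 7; 90 GB remain.
Put 57 GB in tape 2; 0 GB remain.
Put 55 GB in tape 3; 6 GB remain.
Put 35 GB in tape 1; 15 GB remain.
Put 34 GB in tape 4; 40 GB remain.
Put 28 GB in tape 4; 12 GB remain.
Put 27 GB in tape 5; 55 GB remain.
Put 22 GB in tape 5; 33 GB remain.
Put 16 GB in tape 5; 17 GB remain.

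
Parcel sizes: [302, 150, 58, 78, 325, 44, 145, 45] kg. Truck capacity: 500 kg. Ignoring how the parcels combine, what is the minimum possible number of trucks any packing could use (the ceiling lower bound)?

3

Total size = 302 + 150 + 58 + 78 + 325 + 44 + 145 + 45 = 1147 kg.
⌈1147 / 500⌉ = 3.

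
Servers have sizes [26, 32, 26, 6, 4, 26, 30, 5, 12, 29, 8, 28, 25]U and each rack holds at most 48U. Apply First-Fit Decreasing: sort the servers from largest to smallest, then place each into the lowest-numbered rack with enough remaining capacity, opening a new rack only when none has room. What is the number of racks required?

Sorted descending: 32, 30, 29, 28, 26, 26, 26, 25, 12, 8, 6, 5, 4.
32U → rack 1 (remaining 16U)
30U → rack 2 (remaining 18U)
29U → rack 3 (remaining 19U)
28U → rack 4 (remaining 20U)
26U → rack 5 (remaining 22U)
26U → rack 6 (remaining 22U)
26U → rack 7 (remaining 22U)
25U → rack 8 (remaining 23U)
12U → rack 1 (remaining 4U)
8U → rack 2 (remaining 10U)
6U → rack 2 (remaining 4U)
5U → rack 3 (remaining 14U)
4U → rack 1 (remaining 0U)

8 racks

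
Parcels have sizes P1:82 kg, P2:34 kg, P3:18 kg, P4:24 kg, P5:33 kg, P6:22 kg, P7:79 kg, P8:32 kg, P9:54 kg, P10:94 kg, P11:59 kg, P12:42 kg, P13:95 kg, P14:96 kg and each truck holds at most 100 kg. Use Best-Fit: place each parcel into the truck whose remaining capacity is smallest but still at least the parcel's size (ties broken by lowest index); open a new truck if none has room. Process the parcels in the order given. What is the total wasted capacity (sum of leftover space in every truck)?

truck 1: place P1 (82 kg), 18 kg left
truck 2: place P2 (34 kg), 66 kg left
truck 1: place P3 (18 kg), 0 kg left
truck 2: place P4 (24 kg), 42 kg left
truck 2: place P5 (33 kg), 9 kg left
truck 3: place P6 (22 kg), 78 kg left
truck 4: place P7 (79 kg), 21 kg left
truck 3: place P8 (32 kg), 46 kg left
truck 5: place P9 (54 kg), 46 kg left
truck 6: place P10 (94 kg), 6 kg left
truck 7: place P11 (59 kg), 41 kg left
truck 3: place P12 (42 kg), 4 kg left
truck 8: place P13 (95 kg), 5 kg left
truck 9: place P14 (96 kg), 4 kg left
9 trucks × 100 kg = 900 kg; used 764 kg; unused 136 kg.

136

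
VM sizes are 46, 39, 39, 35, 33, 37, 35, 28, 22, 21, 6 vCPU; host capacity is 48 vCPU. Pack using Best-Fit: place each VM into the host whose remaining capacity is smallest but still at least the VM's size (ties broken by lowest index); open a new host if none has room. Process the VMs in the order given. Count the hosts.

9

46 vCPU → host 1 (remaining 2 vCPU)
39 vCPU → host 2 (remaining 9 vCPU)
39 vCPU → host 3 (remaining 9 vCPU)
35 vCPU → host 4 (remaining 13 vCPU)
33 vCPU → host 5 (remaining 15 vCPU)
37 vCPU → host 6 (remaining 11 vCPU)
35 vCPU → host 7 (remaining 13 vCPU)
28 vCPU → host 8 (remaining 20 vCPU)
22 vCPU → host 9 (remaining 26 vCPU)
21 vCPU → host 9 (remaining 5 vCPU)
6 vCPU → host 2 (remaining 3 vCPU)
Final hosts: [46] [39,6] [39] [35] [33] [37] [35] [28] [22,21].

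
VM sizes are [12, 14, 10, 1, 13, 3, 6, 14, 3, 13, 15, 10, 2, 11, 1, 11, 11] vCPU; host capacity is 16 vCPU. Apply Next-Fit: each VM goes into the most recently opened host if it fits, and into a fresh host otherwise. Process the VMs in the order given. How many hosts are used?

12 hosts

host 1: place 12 vCPU, 4 vCPU left
host 2: place 14 vCPU, 2 vCPU left
host 3: place 10 vCPU, 6 vCPU left
host 3: place 1 vCPU, 5 vCPU left
host 4: place 13 vCPU, 3 vCPU left
host 4: place 3 vCPU, 0 vCPU left
host 5: place 6 vCPU, 10 vCPU left
host 6: place 14 vCPU, 2 vCPU left
host 7: place 3 vCPU, 13 vCPU left
host 7: place 13 vCPU, 0 vCPU left
host 8: place 15 vCPU, 1 vCPU left
host 9: place 10 vCPU, 6 vCPU left
host 9: place 2 vCPU, 4 vCPU left
host 10: place 11 vCPU, 5 vCPU left
host 10: place 1 vCPU, 4 vCPU left
host 11: place 11 vCPU, 5 vCPU left
host 12: place 11 vCPU, 5 vCPU left
Final hosts: [12] [14] [10,1] [13,3] [6] [14] [3,13] [15] [10,2] [11,1] [11] [11].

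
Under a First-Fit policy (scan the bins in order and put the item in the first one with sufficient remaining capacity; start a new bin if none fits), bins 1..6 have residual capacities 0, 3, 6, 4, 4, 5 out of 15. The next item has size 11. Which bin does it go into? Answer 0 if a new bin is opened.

0

No bin has ≥ 11 free, so a new bin is opened.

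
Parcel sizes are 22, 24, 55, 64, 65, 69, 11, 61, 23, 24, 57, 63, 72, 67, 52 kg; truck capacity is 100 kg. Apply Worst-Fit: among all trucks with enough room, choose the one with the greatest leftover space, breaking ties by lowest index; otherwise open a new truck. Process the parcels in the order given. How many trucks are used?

11

truck 1: place 22 kg, 78 kg left
truck 1: place 24 kg, 54 kg left
truck 2: place 55 kg, 45 kg left
truck 3: place 64 kg, 36 kg left
truck 4: place 65 kg, 35 kg left
truck 5: place 69 kg, 31 kg left
truck 1: place 11 kg, 43 kg left
truck 6: place 61 kg, 39 kg left
truck 2: place 23 kg, 22 kg left
truck 1: place 24 kg, 19 kg left
truck 7: place 57 kg, 43 kg left
truck 8: place 63 kg, 37 kg left
truck 9: place 72 kg, 28 kg left
truck 10: place 67 kg, 33 kg left
truck 11: place 52 kg, 48 kg left
Final trucks: [22,24,11,24] [55,23] [64] [65] [69] [61] [57] [63] [72] [67] [52].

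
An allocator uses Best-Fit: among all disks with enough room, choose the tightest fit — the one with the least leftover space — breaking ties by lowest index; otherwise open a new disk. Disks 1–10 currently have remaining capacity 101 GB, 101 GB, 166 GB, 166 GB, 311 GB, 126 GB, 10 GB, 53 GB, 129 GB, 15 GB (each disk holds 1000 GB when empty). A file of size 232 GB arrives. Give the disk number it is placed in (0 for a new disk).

5

Disks with room: disk 5 (311 GB).
Tightest fit is disk 5 with 311 GB free.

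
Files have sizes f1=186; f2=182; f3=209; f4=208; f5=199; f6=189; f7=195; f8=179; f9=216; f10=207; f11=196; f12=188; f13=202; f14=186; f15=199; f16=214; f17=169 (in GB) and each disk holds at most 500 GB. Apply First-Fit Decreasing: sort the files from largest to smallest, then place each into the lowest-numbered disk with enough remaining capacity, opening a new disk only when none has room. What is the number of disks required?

Sorted descending: 216, 214, 209, 208, 207, 202, 199, 199, 196, 195, 189, 188, 186, 186, 182, 179, 169.
disk 1: place 216 GB, 284 GB left
disk 1: place 214 GB, 70 GB left
disk 2: place 209 GB, 291 GB left
disk 2: place 208 GB, 83 GB left
disk 3: place 207 GB, 293 GB left
disk 3: place 202 GB, 91 GB left
disk 4: place 199 GB, 301 GB left
disk 4: place 199 GB, 102 GB left
disk 5: place 196 GB, 304 GB left
disk 5: place 195 GB, 109 GB left
disk 6: place 189 GB, 311 GB left
disk 6: place 188 GB, 123 GB left
disk 7: place 186 GB, 314 GB left
disk 7: place 186 GB, 128 GB left
disk 8: place 182 GB, 318 GB left
disk 8: place 179 GB, 139 GB left
disk 9: place 169 GB, 331 GB left
Final disks: [216,214] [209,208] [207,202] [199,199] [196,195] [189,188] [186,186] [182,179] [169].

9 disks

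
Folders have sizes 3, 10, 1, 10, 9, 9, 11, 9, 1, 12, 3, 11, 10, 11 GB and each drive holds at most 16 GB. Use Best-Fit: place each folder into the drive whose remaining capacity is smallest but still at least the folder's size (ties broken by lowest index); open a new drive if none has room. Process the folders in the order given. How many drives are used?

Put 3 GB in drive 1; 13 GB remain.
Put 10 GB in drive 1; 3 GB remain.
Put 1 GB in drive 1; 2 GB remain.
Put 10 GB in drive 2; 6 GB remain.
Put 9 GB in drive 3; 7 GB remain.
Put 9 GB in drive 4; 7 GB remain.
Put 11 GB in drive 5; 5 GB remain.
Put 9 GB in drive 6; 7 GB remain.
Put 1 GB in drive 1; 1 GB remain.
Put 12 GB in drive 7; 4 GB remain.
Put 3 GB in drive 7; 1 GB remain.
Put 11 GB in drive 8; 5 GB remain.
Put 10 GB in drive 9; 6 GB remain.
Put 11 GB in drive 10; 5 GB remain.
Final drives: [3,10,1,1] [10] [9] [9] [11] [9] [12,3] [11] [10] [11].

10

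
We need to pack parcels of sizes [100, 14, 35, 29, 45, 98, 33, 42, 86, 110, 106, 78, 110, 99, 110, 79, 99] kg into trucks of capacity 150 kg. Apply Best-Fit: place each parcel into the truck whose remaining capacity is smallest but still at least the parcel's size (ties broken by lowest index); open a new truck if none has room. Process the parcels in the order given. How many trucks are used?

12

truck 1: place 100 kg, 50 kg left
truck 1: place 14 kg, 36 kg left
truck 1: place 35 kg, 1 kg left
truck 2: place 29 kg, 121 kg left
truck 2: place 45 kg, 76 kg left
truck 3: place 98 kg, 52 kg left
truck 3: place 33 kg, 19 kg left
truck 2: place 42 kg, 34 kg left
truck 4: place 86 kg, 64 kg left
truck 5: place 110 kg, 40 kg left
truck 6: place 106 kg, 44 kg left
truck 7: place 78 kg, 72 kg left
truck 8: place 110 kg, 40 kg left
truck 9: place 99 kg, 51 kg left
truck 10: place 110 kg, 40 kg left
truck 11: place 79 kg, 71 kg left
truck 12: place 99 kg, 51 kg left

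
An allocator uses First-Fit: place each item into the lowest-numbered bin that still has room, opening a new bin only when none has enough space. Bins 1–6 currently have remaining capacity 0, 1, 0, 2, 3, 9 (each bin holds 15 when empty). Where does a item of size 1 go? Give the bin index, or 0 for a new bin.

2

Bins with room: bin 2 (1), bin 4 (2), bin 5 (3), bin 6 (9).
The first with room is bin 2.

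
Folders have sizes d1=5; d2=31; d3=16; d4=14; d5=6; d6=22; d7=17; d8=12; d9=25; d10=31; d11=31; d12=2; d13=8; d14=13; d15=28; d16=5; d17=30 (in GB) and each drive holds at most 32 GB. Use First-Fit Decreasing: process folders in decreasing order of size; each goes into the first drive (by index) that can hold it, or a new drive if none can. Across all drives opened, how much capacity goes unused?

24

Sorted descending: 31, 31, 31, 30, 28, 25, 22, 17, 16, 14, 13, 12, 8, 6, 5, 5, 2.
Put 31 GB in drive 1; 1 GB remain.
Put 31 GB in drive 2; 1 GB remain.
Put 31 GB in drive 3; 1 GB remain.
Put 30 GB in drive 4; 2 GB remain.
Put 28 GB in drive 5; 4 GB remain.
Put 25 GB in drive 6; 7 GB remain.
Put 22 GB in drive 7; 10 GB remain.
Put 17 GB in drive 8; 15 GB remain.
Put 16 GB in drive 9; 16 GB remain.
Put 14 GB in drive 8; 1 GB remain.
Put 13 GB in drive 9; 3 GB remain.
Put 12 GB in drive 10; 20 GB remain.
Put 8 GB in drive 7; 2 GB remain.
Put 6 GB in drive 6; 1 GB remain.
Put 5 GB in drive 10; 15 GB remain.
Put 5 GB in drive 10; 10 GB remain.
Put 2 GB in drive 4; 0 GB remain.
10 drives × 32 GB = 320 GB; used 296 GB; unused 24 GB.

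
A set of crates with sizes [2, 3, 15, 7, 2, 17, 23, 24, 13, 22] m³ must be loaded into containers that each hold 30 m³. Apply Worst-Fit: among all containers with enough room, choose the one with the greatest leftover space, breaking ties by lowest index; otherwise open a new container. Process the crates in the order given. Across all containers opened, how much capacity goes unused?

22

2 m³ → container 1 (remaining 28 m³)
3 m³ → container 1 (remaining 25 m³)
15 m³ → container 1 (remaining 10 m³)
7 m³ → container 1 (remaining 3 m³)
2 m³ → container 1 (remaining 1 m³)
17 m³ → container 2 (remaining 13 m³)
23 m³ → container 3 (remaining 7 m³)
24 m³ → container 4 (remaining 6 m³)
13 m³ → container 2 (remaining 0 m³)
22 m³ → container 5 (remaining 8 m³)
5 containers × 30 m³ = 150 m³; used 128 m³; unused 22 m³.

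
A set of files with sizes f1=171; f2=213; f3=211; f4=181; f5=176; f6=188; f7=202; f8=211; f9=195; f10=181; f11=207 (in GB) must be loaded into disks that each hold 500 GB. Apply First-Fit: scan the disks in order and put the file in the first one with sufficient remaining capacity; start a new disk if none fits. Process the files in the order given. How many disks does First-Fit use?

6

f1 (171 GB) → disk 1 (remaining 329 GB)
f2 (213 GB) → disk 1 (remaining 116 GB)
f3 (211 GB) → disk 2 (remaining 289 GB)
f4 (181 GB) → disk 2 (remaining 108 GB)
f5 (176 GB) → disk 3 (remaining 324 GB)
f6 (188 GB) → disk 3 (remaining 136 GB)
f7 (202 GB) → disk 4 (remaining 298 GB)
f8 (211 GB) → disk 4 (remaining 87 GB)
f9 (195 GB) → disk 5 (remaining 305 GB)
f10 (181 GB) → disk 5 (remaining 124 GB)
f11 (207 GB) → disk 6 (remaining 293 GB)
Final disks: [171,213] [211,181] [176,188] [202,211] [195,181] [207].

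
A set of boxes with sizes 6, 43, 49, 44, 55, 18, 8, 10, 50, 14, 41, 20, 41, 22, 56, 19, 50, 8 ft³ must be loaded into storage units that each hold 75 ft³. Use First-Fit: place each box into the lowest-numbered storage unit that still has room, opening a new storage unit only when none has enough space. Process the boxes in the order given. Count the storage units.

9

Put 6 ft³ in storage unit 1; 69 ft³ remain.
Put 43 ft³ in storage unit 1; 26 ft³ remain.
Put 49 ft³ in storage unit 2; 26 ft³ remain.
Put 44 ft³ in storage unit 3; 31 ft³ remain.
Put 55 ft³ in storage unit 4; 20 ft³ remain.
Put 18 ft³ in storage unit 1; 8 ft³ remain.
Put 8 ft³ in storage unit 1; 0 ft³ remain.
Put 10 ft³ in storage unit 2; 16 ft³ remain.
Put 50 ft³ in storage unit 5; 25 ft³ remain.
Put 14 ft³ in storage unit 2; 2 ft³ remain.
Put 41 ft³ in storage unit 6; 34 ft³ remain.
Put 20 ft³ in storage unit 3; 11 ft³ remain.
Put 41 ft³ in storage unit 7; 34 ft³ remain.
Put 22 ft³ in storage unit 5; 3 ft³ remain.
Put 56 ft³ in storage unit 8; 19 ft³ remain.
Put 19 ft³ in storage unit 4; 1 ft³ remain.
Put 50 ft³ in storage unit 9; 25 ft³ remain.
Put 8 ft³ in storage unit 3; 3 ft³ remain.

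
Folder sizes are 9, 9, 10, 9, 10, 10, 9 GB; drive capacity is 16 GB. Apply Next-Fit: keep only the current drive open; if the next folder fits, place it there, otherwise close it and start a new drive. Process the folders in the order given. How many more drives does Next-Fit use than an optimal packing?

0

Next-Fit: [9] [9] [10] [9] [10] [10] [9] → 7 drives.
7 folders exceed 8 GB (half the capacity), and no two of those can share a drive, so at least 7 drives are needed.
So 7 is already optimal.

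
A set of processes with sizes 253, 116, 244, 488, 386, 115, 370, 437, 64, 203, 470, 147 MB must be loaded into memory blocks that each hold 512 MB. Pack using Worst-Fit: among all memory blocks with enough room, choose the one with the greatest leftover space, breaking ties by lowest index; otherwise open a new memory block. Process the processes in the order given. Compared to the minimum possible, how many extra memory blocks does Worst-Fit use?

1

Worst-Fit: [253,116] [244,115,64] [488] [386] [370] [437] [203,147] [470] → 8 memory blocks.
Total size 3293 MB; any packing needs at least ⌈3293/512⌉ = 7 memory blocks.
An optimal packing achieves that bound: [488] [470] [437,64] [386,116] [370,115] [253,244] [203,147] → 7 memory blocks.
Excess: 8 − 7 = 1.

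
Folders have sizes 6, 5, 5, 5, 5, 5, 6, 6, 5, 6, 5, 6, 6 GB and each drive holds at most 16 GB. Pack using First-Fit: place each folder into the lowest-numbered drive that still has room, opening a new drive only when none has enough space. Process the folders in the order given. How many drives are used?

drive 1: place 6 GB, 10 GB left
drive 1: place 5 GB, 5 GB left
drive 1: place 5 GB, 0 GB left
drive 2: place 5 GB, 11 GB left
drive 2: place 5 GB, 6 GB left
drive 2: place 5 GB, 1 GB left
drive 3: place 6 GB, 10 GB left
drive 3: place 6 GB, 4 GB left
drive 4: place 5 GB, 11 GB left
drive 4: place 6 GB, 5 GB left
drive 4: place 5 GB, 0 GB left
drive 5: place 6 GB, 10 GB left
drive 5: place 6 GB, 4 GB left

5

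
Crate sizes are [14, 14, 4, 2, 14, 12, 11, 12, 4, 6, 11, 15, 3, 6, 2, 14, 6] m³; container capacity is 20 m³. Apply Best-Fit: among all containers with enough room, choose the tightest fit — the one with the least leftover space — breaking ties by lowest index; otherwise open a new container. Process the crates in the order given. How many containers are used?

9

14 m³ → container 1 (remaining 6 m³)
14 m³ → container 2 (remaining 6 m³)
4 m³ → container 1 (remaining 2 m³)
2 m³ → container 1 (remaining 0 m³)
14 m³ → container 3 (remaining 6 m³)
12 m³ → container 4 (remaining 8 m³)
11 m³ → container 5 (remaining 9 m³)
12 m³ → container 6 (remaining 8 m³)
4 m³ → container 2 (remaining 2 m³)
6 m³ → container 3 (remaining 0 m³)
11 m³ → container 7 (remaining 9 m³)
15 m³ → container 8 (remaining 5 m³)
3 m³ → container 8 (remaining 2 m³)
6 m³ → container 4 (remaining 2 m³)
2 m³ → container 2 (remaining 0 m³)
14 m³ → container 9 (remaining 6 m³)
6 m³ → container 9 (remaining 0 m³)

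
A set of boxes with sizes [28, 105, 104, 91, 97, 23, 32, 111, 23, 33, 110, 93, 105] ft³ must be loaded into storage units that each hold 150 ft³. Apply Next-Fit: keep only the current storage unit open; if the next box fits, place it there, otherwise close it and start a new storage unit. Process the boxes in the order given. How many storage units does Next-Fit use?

9

Put 28 ft³ in storage unit 1; 122 ft³ remain.
Put 105 ft³ in storage unit 1; 17 ft³ remain.
Put 104 ft³ in storage unit 2; 46 ft³ remain.
Put 91 ft³ in storage unit 3; 59 ft³ remain.
Put 97 ft³ in storage unit 4; 53 ft³ remain.
Put 23 ft³ in storage unit 4; 30 ft³ remain.
Put 32 ft³ in storage unit 5; 118 ft³ remain.
Put 111 ft³ in storage unit 5; 7 ft³ remain.
Put 23 ft³ in storage unit 6; 127 ft³ remain.
Put 33 ft³ in storage unit 6; 94 ft³ remain.
Put 110 ft³ in storage unit 7; 40 ft³ remain.
Put 93 ft³ in storage unit 8; 57 ft³ remain.
Put 105 ft³ in storage unit 9; 45 ft³ remain.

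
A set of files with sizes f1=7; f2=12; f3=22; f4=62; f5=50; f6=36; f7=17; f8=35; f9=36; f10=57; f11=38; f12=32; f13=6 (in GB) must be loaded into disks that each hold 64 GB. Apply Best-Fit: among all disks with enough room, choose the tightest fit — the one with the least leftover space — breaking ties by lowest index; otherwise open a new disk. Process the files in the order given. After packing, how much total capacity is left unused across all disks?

Put f1 (7 GB) in disk 1; 57 GB remain.
Put f2 (12 GB) in disk 1; 45 GB remain.
Put f3 (22 GB) in disk 1; 23 GB remain.
Put f4 (62 GB) in disk 2; 2 GB remain.
Put f5 (50 GB) in disk 3; 14 GB remain.
Put f6 (36 GB) in disk 4; 28 GB remain.
Put f7 (17 GB) in disk 1; 6 GB remain.
Put f8 (35 GB) in disk 5; 29 GB remain.
Put f9 (36 GB) in disk 6; 28 GB remain.
Put f10 (57 GB) in disk 7; 7 GB remain.
Put f11 (38 GB) in disk 8; 26 GB remain.
Put f12 (32 GB) in disk 9; 32 GB remain.
Put f13 (6 GB) in disk 1; 0 GB remain.
9 disks × 64 GB = 576 GB; used 410 GB; unused 166 GB.

166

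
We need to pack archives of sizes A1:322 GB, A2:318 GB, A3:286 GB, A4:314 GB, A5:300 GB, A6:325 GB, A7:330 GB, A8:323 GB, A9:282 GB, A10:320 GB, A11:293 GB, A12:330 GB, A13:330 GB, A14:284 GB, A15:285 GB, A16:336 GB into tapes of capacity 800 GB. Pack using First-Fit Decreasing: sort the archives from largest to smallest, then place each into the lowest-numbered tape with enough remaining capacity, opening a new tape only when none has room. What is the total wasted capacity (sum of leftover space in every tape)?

Sorted descending: 336, 330, 330, 330, 325, 323, 322, 320, 318, 314, 300, 293, 286, 285, 284, 282.
336 GB → tape 1 (remaining 464 GB)
330 GB → tape 1 (remaining 134 GB)
330 GB → tape 2 (remaining 470 GB)
330 GB → tape 2 (remaining 140 GB)
325 GB → tape 3 (remaining 475 GB)
323 GB → tape 3 (remaining 152 GB)
322 GB → tape 4 (remaining 478 GB)
320 GB → tape 4 (remaining 158 GB)
318 GB → tape 5 (remaining 482 GB)
314 GB → tape 5 (remaining 168 GB)
300 GB → tape 6 (remaining 500 GB)
293 GB → tape 6 (remaining 207 GB)
286 GB → tape 7 (remaining 514 GB)
285 GB → tape 7 (remaining 229 GB)
284 GB → tape 8 (remaining 516 GB)
282 GB → tape 8 (remaining 234 GB)
8 tapes × 800 GB = 6400 GB; used 4978 GB; unused 1422 GB.

1422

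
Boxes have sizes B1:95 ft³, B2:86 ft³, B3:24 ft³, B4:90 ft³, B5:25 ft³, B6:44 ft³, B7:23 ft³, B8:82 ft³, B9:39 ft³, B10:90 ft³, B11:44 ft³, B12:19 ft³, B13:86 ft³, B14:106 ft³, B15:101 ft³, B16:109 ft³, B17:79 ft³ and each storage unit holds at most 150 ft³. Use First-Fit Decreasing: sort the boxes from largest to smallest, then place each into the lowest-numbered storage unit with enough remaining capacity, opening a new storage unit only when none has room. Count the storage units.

Sorted descending: 109, 106, 101, 95, 90, 90, 86, 86, 82, 79, 44, 44, 39, 25, 24, 23, 19.
storage unit 1: place 109 ft³, 41 ft³ left
storage unit 2: place 106 ft³, 44 ft³ left
storage unit 3: place 101 ft³, 49 ft³ left
storage unit 4: place 95 ft³, 55 ft³ left
storage unit 5: place 90 ft³, 60 ft³ left
storage unit 6: place 90 ft³, 60 ft³ left
storage unit 7: place 86 ft³, 64 ft³ left
storage unit 8: place 86 ft³, 64 ft³ left
storage unit 9: place 82 ft³, 68 ft³ left
storage unit 10: place 79 ft³, 71 ft³ left
storage unit 2: place 44 ft³, 0 ft³ left
storage unit 3: place 44 ft³, 5 ft³ left
storage unit 1: place 39 ft³, 2 ft³ left
storage unit 4: place 25 ft³, 30 ft³ left
storage unit 4: place 24 ft³, 6 ft³ left
storage unit 5: place 23 ft³, 37 ft³ left
storage unit 5: place 19 ft³, 18 ft³ left

10 storage units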